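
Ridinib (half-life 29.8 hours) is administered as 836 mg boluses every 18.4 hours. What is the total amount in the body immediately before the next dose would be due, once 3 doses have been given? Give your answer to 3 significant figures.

The 3 doses were given 55.2, 36.8, 18.4 hours ago.
Total = 836·(1/2)^(55.2/29.8) + 836·(1/2)^(36.8/29.8) + 836·(1/2)^(18.4/29.8)
      = 231.52 + 355.19 + 544.92 ≈ 1131.6 mg.

1130 mg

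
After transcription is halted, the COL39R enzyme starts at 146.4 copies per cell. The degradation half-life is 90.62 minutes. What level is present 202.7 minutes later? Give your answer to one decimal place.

31.1 copies per cell

Number of half-lives: n = 202.7/90.62 ≈ 2.2368.
Remaining = 146.4 × (1/2)^2.2368 = 146.4 × 0.21215 ≈ 31.059 copies per cell.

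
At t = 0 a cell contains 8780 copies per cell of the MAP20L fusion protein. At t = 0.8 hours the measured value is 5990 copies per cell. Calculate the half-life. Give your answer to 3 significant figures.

A/A₀ = 5990/8780 ≈ 0.68223.
n = log₂(1.4658) ≈ 0.55166 half-lives elapsed in 0.8 hours.
t½ = 0.8/0.55166 ≈ 1.4502 hours.

1.45 hours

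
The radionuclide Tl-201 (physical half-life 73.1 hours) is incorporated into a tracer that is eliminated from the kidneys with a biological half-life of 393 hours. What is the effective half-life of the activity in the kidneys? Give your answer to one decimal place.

1/t_eff = 1/t_phys + 1/t_biol = 1/73.1 + 1/393 = 0.016224 per hour.
t_eff = 73.1 × 393 / (73.1 + 393) ≈ 61.635 hours.

61.6 hours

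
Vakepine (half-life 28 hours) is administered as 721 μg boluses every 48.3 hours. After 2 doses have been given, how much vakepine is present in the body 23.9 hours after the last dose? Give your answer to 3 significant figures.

The 2 doses were given 72.2, 23.9 hours ago.
Total = 721·(1/2)^(72.2/28) + 721·(1/2)^(23.9/28)
      = 120.7 + 399.01 ≈ 519.71 μg.

520 μg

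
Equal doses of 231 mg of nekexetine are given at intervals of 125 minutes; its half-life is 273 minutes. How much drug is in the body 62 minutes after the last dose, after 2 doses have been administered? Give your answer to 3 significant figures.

The 2 doses were given 187, 62 minutes ago.
Total = 231·(1/2)^(187/273) + 231·(1/2)^(62/273)
      = 143.69 + 197.35 ≈ 341.04 mg.

341 mg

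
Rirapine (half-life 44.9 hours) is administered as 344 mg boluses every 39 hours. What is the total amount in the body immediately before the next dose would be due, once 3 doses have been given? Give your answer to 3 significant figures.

The 3 doses were given 117, 78, 39 hours ago.
Total = 344·(1/2)^(117/44.9) + 344·(1/2)^(78/44.9) + 344·(1/2)^(39/44.9)
      = 56.512 + 103.18 + 188.4 ≈ 348.1 mg.

348 mg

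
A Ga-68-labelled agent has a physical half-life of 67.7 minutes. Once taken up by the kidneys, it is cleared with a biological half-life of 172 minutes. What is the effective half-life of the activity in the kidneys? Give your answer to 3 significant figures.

48.6 minutes

1/t_eff = 1/t_phys + 1/t_biol = 1/67.7 + 1/172 = 0.020585 per minute.
t_eff = 67.7 × 172 / (67.7 + 172) ≈ 48.579 minutes.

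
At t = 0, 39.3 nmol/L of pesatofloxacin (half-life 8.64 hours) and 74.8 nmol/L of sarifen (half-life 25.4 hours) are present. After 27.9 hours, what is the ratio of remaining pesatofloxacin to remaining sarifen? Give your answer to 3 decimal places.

pesatofloxacin: 39.3 × (1/2)^(27.9/8.64) = 39.3 × (1/2)^3.2292 ≈ 4.191 nmol/L.
sarifen: 74.8 × (1/2)^(27.9/25.4) = 74.8 × (1/2)^1.0984 ≈ 34.934 nmol/L.
Ratio ≈ 4.191 / 34.934 ≈ 0.11997.

0.120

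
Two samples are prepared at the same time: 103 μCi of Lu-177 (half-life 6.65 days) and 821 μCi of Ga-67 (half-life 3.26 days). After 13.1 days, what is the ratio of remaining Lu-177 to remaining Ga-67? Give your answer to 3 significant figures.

0.519

Lu-177: 103 × (1/2)^(13.1/6.65) = 103 × (1/2)^1.9699 ≈ 26.292 μCi.
Ga-67: 821 × (1/2)^(13.1/3.26) = 821 × (1/2)^4.0184 ≈ 50.662 μCi.
Ratio ≈ 26.292 / 50.662 ≈ 0.51898.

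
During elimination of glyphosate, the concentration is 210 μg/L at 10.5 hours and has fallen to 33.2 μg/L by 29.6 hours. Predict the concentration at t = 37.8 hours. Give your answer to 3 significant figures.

15.0 μg/L

Over Δt = 29.6 − 10.5 = 19.1 hours, the level fell by a factor of 210/33.2 ≈ 6.3253.
n = log₂(6.3253) ≈ 2.6611 half-lives, so t½ = 19.1/2.6611 ≈ 7.1774 hours.
From t = 29.6 to t = 37.8: 33.2 × (1/2)^((37.8−29.6)/7.1774) ≈ 15.039 μg/L.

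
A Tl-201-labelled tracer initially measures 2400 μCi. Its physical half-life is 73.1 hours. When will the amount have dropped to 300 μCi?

219.3 hours

300/2400 = 1/8, so 3 half-lives have elapsed.
t = 3 × 73.1 = 219.3 hours.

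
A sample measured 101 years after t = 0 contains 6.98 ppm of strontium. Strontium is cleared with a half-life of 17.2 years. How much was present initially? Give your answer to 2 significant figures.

410 ppm

Number of half-lives elapsed: n = 101/17.2 ≈ 5.8721.
A₀ = A × 2^n = 6.98 × 2^5.8721 = 6.98 × 58.57 ≈ 408.82 ppm.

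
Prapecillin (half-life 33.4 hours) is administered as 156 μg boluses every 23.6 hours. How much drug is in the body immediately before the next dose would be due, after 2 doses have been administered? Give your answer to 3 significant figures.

The 2 doses were given 47.2, 23.6 hours ago.
Total = 156·(1/2)^(47.2/33.4) + 156·(1/2)^(23.6/33.4)
      = 58.576 + 95.592 ≈ 154.17 μg.

154 μg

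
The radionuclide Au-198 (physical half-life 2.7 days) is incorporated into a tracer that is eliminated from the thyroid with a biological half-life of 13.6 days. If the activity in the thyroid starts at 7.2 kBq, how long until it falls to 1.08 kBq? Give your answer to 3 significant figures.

6.17 days

1/t_eff = 1/t_phys + 1/t_biol = 1/2.7 + 1/13.6 = 0.4439 per day.
t_eff = 2.7 × 13.6 / (2.7 + 13.6) ≈ 2.2528 days.
n = log₂(7.2/1.08) ≈ 2.737; t = 2.737 × 2.2528 ≈ 6.1657 days.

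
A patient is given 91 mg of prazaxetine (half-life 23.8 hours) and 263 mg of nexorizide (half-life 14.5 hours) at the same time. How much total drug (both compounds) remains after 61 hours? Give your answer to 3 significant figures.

prazaxetine: 91 × (1/2)^(61/23.8) = 91 × (1/2)^2.563 ≈ 15.399 mg.
nexorizide: 263 × (1/2)^(61/14.5) = 263 × (1/2)^4.2069 ≈ 14.241 mg.
Total = 15.399 + 14.241 ≈ 29.64 mg.

29.6 mg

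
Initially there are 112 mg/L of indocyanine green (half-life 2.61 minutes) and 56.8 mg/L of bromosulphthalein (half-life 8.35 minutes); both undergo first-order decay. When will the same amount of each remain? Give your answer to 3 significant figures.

Set 112·(1/2)^(t/2.61) = 56.8·(1/2)^(t/8.35).
Taking log₂: log₂(112/56.8) = t·(1/2.61 − 1/8.35).
log₂(1.9718) = 0.97954; 1/2.61 − 1/8.35 = 0.26338.
t = 0.97954 / 0.26338 ≈ 3.7191 minutes.

3.72 minutes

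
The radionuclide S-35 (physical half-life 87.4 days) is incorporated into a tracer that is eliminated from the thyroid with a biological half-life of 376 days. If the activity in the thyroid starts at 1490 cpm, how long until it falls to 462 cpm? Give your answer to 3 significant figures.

1/t_eff = 1/t_phys + 1/t_biol = 1/87.4 + 1/376 = 0.014101 per day.
t_eff = 87.4 × 376 / (87.4 + 376) ≈ 70.916 days.
n = log₂(1490/462) ≈ 1.6893; t = 1.6893 × 70.916 ≈ 119.8 days.

120 days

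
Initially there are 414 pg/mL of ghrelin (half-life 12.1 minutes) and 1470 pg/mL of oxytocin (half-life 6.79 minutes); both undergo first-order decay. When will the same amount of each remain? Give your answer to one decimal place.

28.3 minutes

Set 414·(1/2)^(t/12.1) = 1470·(1/2)^(t/6.79).
Taking log₂: log₂(414/1470) = t·(1/12.1 − 1/6.79).
log₂(0.28163) = -1.8281; 1/12.1 − 1/6.79 = -0.064631.
t = -1.8281 / -0.064631 ≈ 28.285 minutes.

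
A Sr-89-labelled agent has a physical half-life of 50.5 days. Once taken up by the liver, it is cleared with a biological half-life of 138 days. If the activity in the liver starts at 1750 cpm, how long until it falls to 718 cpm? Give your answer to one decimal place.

1/t_eff = 1/t_phys + 1/t_biol = 1/50.5 + 1/138 = 0.027048 per day.
t_eff = 50.5 × 138 / (50.5 + 138) ≈ 36.971 days.
n = log₂(1750/718) ≈ 1.2853; t = 1.2853 × 36.971 ≈ 47.519 days.

47.5 days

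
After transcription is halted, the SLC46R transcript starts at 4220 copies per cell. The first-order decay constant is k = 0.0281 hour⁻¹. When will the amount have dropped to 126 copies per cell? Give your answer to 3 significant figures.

125 hours

t½ = ln 2 / k = 0.69315 / 0.0281 ≈ 24.667 hours.
Fraction remaining = 126/4220 ≈ 0.029858.
n = log₂(4220/126) = ln(33.492)/ln 2 ≈ 5.0657 half-lives.
t = n × t½ = 5.0657 × 24.667 ≈ 124.96 hours.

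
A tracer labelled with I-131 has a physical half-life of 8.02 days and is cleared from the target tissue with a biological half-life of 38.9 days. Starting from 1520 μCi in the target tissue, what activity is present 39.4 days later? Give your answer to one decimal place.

1/t_eff = 1/t_phys + 1/t_biol = 1/8.02 + 1/38.9 = 0.1504 per day.
t_eff = 8.02 × 38.9 / (8.02 + 38.9) ≈ 6.6491 days.
Remaining = 1520 × (1/2)^(39.4/6.6491) = 1520 × (1/2)^5.9256 ≈ 25.007 μCi.

25.0 μCi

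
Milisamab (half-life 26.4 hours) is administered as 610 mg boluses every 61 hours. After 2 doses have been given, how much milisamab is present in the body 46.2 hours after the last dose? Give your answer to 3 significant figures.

The 2 doses were given 107.2, 46.2 hours ago.
Total = 610·(1/2)^(107.2/26.4) + 610·(1/2)^(46.2/26.4)
      = 36.557 + 181.35 ≈ 217.91 mg.

218 mg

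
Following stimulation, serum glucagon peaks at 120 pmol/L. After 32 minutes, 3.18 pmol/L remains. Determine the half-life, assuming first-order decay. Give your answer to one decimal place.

6.1 minutes

A/A₀ = 3.18/120 ≈ 0.0265.
n = log₂(37.736) ≈ 5.2379 half-lives elapsed in 32 minutes.
t½ = 32/5.2379 ≈ 6.1094 minutes.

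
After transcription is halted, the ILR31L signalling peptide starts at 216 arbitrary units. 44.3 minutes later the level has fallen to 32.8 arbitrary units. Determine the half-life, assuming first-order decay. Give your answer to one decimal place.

16.3 minutes

A/A₀ = 32.8/216 ≈ 0.15185.
n = log₂(6.5854) ≈ 2.7193 half-lives elapsed in 44.3 minutes.
t½ = 44.3/2.7193 ≈ 16.291 minutes.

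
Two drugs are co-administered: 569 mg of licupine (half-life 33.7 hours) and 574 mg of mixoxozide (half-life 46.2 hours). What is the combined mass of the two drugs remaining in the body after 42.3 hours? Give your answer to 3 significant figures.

543 mg

licupine: 569 × (1/2)^(42.3/33.7) = 569 × (1/2)^1.2552 ≈ 238.38 mg.
mixoxozide: 574 × (1/2)^(42.3/46.2) = 574 × (1/2)^0.91558 ≈ 304.29 mg.
Total = 238.38 + 304.29 ≈ 542.67 mg.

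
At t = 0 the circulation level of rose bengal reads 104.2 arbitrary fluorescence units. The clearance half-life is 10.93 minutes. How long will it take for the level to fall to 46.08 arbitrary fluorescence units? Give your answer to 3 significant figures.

12.9 minutes

Fraction remaining = 46.08/104.2 ≈ 0.44223.
n = log₂(104.2/46.08) = ln(2.2613)/ln 2 ≈ 1.1771 half-lives.
t = n × t½ = 1.1771 × 10.93 ≈ 12.866 minutes.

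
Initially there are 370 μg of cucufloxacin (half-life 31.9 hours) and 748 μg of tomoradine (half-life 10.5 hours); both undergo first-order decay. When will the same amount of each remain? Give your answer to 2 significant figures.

Set 370·(1/2)^(t/31.9) = 748·(1/2)^(t/10.5).
Taking log₂: log₂(370/748) = t·(1/31.9 − 1/10.5).
log₂(0.49465) = -1.0155; 1/31.9 − 1/10.5 = -0.06389.
t = -1.0155 / -0.06389 ≈ 15.895 hours.

16 hours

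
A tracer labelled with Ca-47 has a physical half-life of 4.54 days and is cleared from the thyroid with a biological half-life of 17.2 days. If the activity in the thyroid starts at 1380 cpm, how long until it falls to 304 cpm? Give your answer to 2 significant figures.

1/t_eff = 1/t_phys + 1/t_biol = 1/4.54 + 1/17.2 = 0.2784 per day.
t_eff = 4.54 × 17.2 / (4.54 + 17.2) ≈ 3.5919 days.
n = log₂(1380/304) ≈ 2.1825; t = 2.1825 × 3.5919 ≈ 7.8394 days.

7.8 days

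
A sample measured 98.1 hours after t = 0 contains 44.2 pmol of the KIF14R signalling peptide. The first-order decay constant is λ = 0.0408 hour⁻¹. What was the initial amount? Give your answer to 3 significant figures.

2420 pmol

t½ = ln 2 / λ = 0.69315 / 0.0408 ≈ 16.989 hours.
Number of half-lives elapsed: n = 98.1/16.989 ≈ 5.7744.
A₀ = A × 2^n = 44.2 × 2^5.7744 = 44.2 × 54.734 ≈ 2419.2 pmol.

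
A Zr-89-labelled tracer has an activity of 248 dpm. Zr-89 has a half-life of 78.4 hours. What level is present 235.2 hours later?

31 dpm

Elapsed time is 3 half-lives (235.2/78.4).
Each half-life halves the amount: 248 × (1/2)^3 = 248/8 = 31 dpm.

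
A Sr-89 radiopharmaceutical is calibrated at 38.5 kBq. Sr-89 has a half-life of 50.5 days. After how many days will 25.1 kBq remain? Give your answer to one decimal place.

Fraction remaining = 25.1/38.5 ≈ 0.65195.
n = log₂(38.5/25.1) = ln(1.5339)/ln 2 ≈ 0.61717 half-lives.
t = n × t½ = 0.61717 × 50.5 ≈ 31.167 days.

31.2 days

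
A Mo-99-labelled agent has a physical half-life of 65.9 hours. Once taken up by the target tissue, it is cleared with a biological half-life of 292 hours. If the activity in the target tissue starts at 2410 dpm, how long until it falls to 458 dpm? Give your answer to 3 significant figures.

1/t_eff = 1/t_phys + 1/t_biol = 1/65.9 + 1/292 = 0.018599 per hour.
t_eff = 65.9 × 292 / (65.9 + 292) ≈ 53.766 hours.
n = log₂(2410/458) ≈ 2.3956; t = 2.3956 × 53.766 ≈ 128.8 hours.

129 hours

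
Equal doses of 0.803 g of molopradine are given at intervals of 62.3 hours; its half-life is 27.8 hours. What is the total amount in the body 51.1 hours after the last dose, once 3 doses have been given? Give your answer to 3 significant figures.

The 3 doses were given 175.7, 113.4, 51.1 hours ago.
Total = 0.803·(1/2)^(175.7/27.8) + 0.803·(1/2)^(113.4/27.8) + 0.803·(1/2)^(51.1/27.8)
      = 0.01005 + 0.047509 + 0.22459 ≈ 0.28214 g.

0.282 g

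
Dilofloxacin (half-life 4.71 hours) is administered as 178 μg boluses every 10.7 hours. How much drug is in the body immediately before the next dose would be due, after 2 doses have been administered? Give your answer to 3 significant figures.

The 2 doses were given 21.4, 10.7 hours ago.
Total = 178·(1/2)^(21.4/4.71) + 178·(1/2)^(10.7/4.71)
      = 7.6328 + 36.86 ≈ 44.492 μg.

44.5 μg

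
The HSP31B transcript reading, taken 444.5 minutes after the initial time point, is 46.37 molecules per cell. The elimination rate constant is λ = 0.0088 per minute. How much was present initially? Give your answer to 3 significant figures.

2320 molecules per cell

t½ = ln 2 / λ = 0.69315 / 0.0088 ≈ 78.767 minutes.
Number of half-lives elapsed: n = 444.5/78.767 ≈ 5.6432.
A₀ = A × 2^n = 46.37 × 2^5.6432 = 46.37 × 49.979 ≈ 2317.5 molecules per cell.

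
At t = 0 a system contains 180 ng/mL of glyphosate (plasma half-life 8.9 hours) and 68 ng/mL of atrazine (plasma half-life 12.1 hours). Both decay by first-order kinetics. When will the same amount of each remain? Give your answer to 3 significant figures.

Set 180·(1/2)^(t/8.9) = 68·(1/2)^(t/12.1).
Taking log₂: log₂(180/68) = t·(1/8.9 − 1/12.1).
log₂(2.6471) = 1.4044; 1/8.9 − 1/12.1 = 0.029715.
t = 1.4044 / 0.029715 ≈ 47.262 hours.

47.3 hours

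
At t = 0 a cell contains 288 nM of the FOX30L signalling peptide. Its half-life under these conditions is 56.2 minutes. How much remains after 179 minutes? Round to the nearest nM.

Number of half-lives: n = 179/56.2 ≈ 3.1851.
Remaining = 288 × (1/2)^3.1851 = 288 × 0.10995 ≈ 31.666 nM.

32 nM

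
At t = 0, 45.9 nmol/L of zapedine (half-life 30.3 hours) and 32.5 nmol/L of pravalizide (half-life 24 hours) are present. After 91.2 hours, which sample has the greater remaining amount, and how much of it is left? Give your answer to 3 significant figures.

zapedine: 45.9 × (1/2)^3.0099 ≈ 5.6983 nmol/L.
pravalizide: 32.5 × (1/2)^3.8 ≈ 2.3333 nmol/L.
Zapedine has more remaining, at ≈ 5.6983 nmol/L.

zapedine, 5.70 nmol/L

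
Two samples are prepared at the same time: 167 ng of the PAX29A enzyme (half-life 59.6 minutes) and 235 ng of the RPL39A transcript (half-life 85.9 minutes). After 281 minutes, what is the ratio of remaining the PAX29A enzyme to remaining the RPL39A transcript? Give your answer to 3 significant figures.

PAX29A enzyme: 167 × (1/2)^(281/59.6) = 167 × (1/2)^4.7148 ≈ 6.3596 ng.
RPL39A transcript: 235 × (1/2)^(281/85.9) = 235 × (1/2)^3.2712 ≈ 24.34 ng.
Ratio ≈ 6.3596 / 24.34 ≈ 0.26128.

0.261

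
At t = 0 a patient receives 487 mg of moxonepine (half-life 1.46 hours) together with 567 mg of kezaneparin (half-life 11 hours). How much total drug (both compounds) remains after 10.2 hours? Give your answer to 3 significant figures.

302 mg

moxonepine: 487 × (1/2)^(10.2/1.46) = 487 × (1/2)^6.9863 ≈ 3.841 mg.
kezaneparin: 567 × (1/2)^(10.2/11) = 567 × (1/2)^0.92727 ≈ 298.16 mg.
Total = 3.841 + 298.16 ≈ 302 mg.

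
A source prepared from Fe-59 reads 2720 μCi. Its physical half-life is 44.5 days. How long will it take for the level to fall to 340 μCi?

133.5 days

340/2720 = 1/8, so 3 half-lives have elapsed.
t = 3 × 44.5 = 133.5 days.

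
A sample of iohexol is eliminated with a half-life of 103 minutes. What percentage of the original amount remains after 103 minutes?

n = 103/103 ≈ 1 half-life.
Fraction remaining = (1/2)^1 ≈ 0.5, i.e. 50%.

50%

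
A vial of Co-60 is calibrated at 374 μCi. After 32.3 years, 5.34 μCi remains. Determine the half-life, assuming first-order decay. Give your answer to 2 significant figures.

5.3 years

A/A₀ = 5.34/374 ≈ 0.014278.
n = log₂(70.037) ≈ 6.1301 half-lives elapsed in 32.3 years.
t½ = 32.3/6.1301 ≈ 5.2691 years.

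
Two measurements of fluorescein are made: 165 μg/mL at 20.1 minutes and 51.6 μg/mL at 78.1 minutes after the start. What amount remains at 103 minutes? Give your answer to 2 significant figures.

Over Δt = 78.1 − 20.1 = 58 minutes, the level fell by a factor of 165/51.6 ≈ 3.1977.
n = log₂(3.1977) ≈ 1.677 half-lives, so t½ = 58/1.677 ≈ 34.585 minutes.
From t = 78.1 to t = 103: 51.6 × (1/2)^((103−78.1)/34.585) ≈ 31.327 μg/mL.

31 μg/mL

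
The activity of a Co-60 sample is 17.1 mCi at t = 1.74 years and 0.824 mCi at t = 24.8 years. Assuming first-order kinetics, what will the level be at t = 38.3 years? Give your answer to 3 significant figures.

Over Δt = 24.8 − 1.74 = 23.06 years, the level fell by a factor of 17.1/0.824 ≈ 20.752.
n = log₂(20.752) ≈ 4.3752 half-lives, so t½ = 23.06/4.3752 ≈ 5.2706 years.
From t = 24.8 to t = 38.3: 0.824 × (1/2)^((38.3−24.8)/5.2706) ≈ 0.1396 mCi.

0.140 mCi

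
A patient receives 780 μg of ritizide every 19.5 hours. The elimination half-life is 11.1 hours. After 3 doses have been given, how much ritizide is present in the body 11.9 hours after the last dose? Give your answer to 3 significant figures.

513 μg

The 3 doses were given 50.9, 31.4, 11.9 hours ago.
Total = 780·(1/2)^(50.9/11.1) + 780·(1/2)^(31.4/11.1) + 780·(1/2)^(11.9/11.1)
      = 32.486 + 109.78 + 371 ≈ 513.26 μg.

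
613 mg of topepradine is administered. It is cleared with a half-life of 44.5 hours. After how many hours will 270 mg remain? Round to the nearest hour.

53 hours

Fraction remaining = 270/613 ≈ 0.44046.
n = log₂(613/270) = ln(2.2704)/ln 2 ≈ 1.1829 half-lives.
t = n × t½ = 1.1829 × 44.5 ≈ 52.64 hours.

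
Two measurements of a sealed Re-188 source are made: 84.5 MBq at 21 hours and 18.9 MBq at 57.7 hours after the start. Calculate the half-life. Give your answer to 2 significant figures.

17 hours

Over Δt = 57.7 − 21 = 36.7 hours, the level fell by a factor of 84.5/18.9 ≈ 4.4709.
n = log₂(4.4709) ≈ 2.1606 half-lives, so t½ = 36.7/2.1606 ≈ 16.986 hours.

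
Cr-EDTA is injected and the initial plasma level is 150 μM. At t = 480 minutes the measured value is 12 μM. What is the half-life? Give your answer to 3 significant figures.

132 minutes

A/A₀ = 12/150 ≈ 0.08.
n = log₂(12.5) ≈ 3.6439 half-lives elapsed in 480 minutes.
t½ = 480/3.6439 ≈ 131.73 minutes.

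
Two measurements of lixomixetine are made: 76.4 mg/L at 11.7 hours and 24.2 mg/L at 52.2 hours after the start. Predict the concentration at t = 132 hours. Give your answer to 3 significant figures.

2.51 mg/L

Over Δt = 52.2 − 11.7 = 40.5 hours, the level fell by a factor of 76.4/24.2 ≈ 3.157.
n = log₂(3.157) ≈ 1.6586 half-lives, so t½ = 40.5/1.6586 ≈ 24.419 hours.
From t = 52.2 to t = 132: 24.2 × (1/2)^((132−52.2)/24.419) ≈ 2.5122 mg/L.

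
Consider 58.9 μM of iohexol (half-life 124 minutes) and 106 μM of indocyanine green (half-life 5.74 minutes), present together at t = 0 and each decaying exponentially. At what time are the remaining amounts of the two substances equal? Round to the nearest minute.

5 minutes

Set 58.9·(1/2)^(t/124) = 106·(1/2)^(t/5.74).
Taking log₂: log₂(58.9/106) = t·(1/124 − 1/5.74).
log₂(0.55566) = -0.84772; 1/124 − 1/5.74 = -0.16615.
t = -0.84772 / -0.16615 ≈ 5.1021 minutes.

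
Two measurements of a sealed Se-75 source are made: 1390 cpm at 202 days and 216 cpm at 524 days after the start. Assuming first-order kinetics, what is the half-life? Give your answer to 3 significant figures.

120 days

Over Δt = 524 − 202 = 322 days, the level fell by a factor of 1390/216 ≈ 6.4352.
n = log₂(6.4352) ≈ 2.686 half-lives, so t½ = 322/2.686 ≈ 119.88 days.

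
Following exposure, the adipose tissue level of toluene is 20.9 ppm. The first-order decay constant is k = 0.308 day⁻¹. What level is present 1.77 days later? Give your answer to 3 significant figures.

12.1 ppm

t½ = ln 2 / k = 0.69315 / 0.308 ≈ 2.2505 days.
Number of half-lives: n = 1.77/2.2505 ≈ 0.7865.
Remaining = 20.9 × (1/2)^0.7865 = 20.9 × 0.57975 ≈ 12.117 ppm.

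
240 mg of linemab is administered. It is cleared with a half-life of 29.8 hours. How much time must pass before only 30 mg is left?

89.4 hours

30/240 = 1/8, so 3 half-lives have elapsed.
t = 3 × 29.8 = 89.4 hours.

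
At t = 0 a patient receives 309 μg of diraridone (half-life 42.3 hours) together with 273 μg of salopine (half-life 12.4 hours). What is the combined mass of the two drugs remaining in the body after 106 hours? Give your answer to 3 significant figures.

diraridone: 309 × (1/2)^(106/42.3) = 309 × (1/2)^2.5059 ≈ 54.401 μg.
salopine: 273 × (1/2)^(106/12.4) = 273 × (1/2)^8.5484 ≈ 0.72919 μg.
Total = 54.401 + 0.72919 ≈ 55.13 μg.

55.1 μg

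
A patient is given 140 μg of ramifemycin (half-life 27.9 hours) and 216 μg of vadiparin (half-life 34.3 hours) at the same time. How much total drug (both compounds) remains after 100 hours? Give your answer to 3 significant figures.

ramifemycin: 140 × (1/2)^(100/27.9) = 140 × (1/2)^3.5842 ≈ 11.673 μg.
vadiparin: 216 × (1/2)^(100/34.3) = 216 × (1/2)^2.9155 ≈ 28.63 μg.
Total = 11.673 + 28.63 ≈ 40.302 μg.

40.3 μg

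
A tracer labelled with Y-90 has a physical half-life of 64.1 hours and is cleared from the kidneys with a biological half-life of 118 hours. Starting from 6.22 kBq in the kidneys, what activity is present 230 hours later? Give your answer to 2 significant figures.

1/t_eff = 1/t_phys + 1/t_biol = 1/64.1 + 1/118 = 0.024075 per hour.
t_eff = 64.1 × 118 / (64.1 + 118) ≈ 41.537 hours.
Remaining = 6.22 × (1/2)^(230/41.537) = 6.22 × (1/2)^5.5373 ≈ 0.13394 kBq.

0.13 kBq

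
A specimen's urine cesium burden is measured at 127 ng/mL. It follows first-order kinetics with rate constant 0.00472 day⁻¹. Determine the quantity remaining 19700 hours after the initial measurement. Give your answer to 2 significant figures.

t½ = ln 2 / k = 0.69315 / 0.00472 ≈ 146.85 days.
Convert the elapsed time: 19700 hours = 820.833 days.
Number of half-lives: n = 820.833/146.85 ≈ 5.5895.
Remaining = 127 × (1/2)^5.5895 = 127 × 0.020768 ≈ 2.6376 ng/mL.

2.6 ng/mL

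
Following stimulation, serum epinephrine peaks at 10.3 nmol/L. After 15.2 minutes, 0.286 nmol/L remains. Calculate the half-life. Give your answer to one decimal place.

2.9 minutes

A/A₀ = 0.286/10.3 ≈ 0.027767.
n = log₂(36.014) ≈ 5.1705 half-lives elapsed in 15.2 minutes.
t½ = 15.2/5.1705 ≈ 2.9398 minutes.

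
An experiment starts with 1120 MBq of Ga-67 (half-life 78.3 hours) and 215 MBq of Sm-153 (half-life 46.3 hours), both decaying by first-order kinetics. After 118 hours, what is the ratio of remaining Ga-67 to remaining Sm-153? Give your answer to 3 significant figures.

10.7

Ga-67: 1120 × (1/2)^(118/78.3) = 1120 × (1/2)^1.507 ≈ 394.06 MBq.
Sm-153: 215 × (1/2)^(118/46.3) = 215 × (1/2)^2.5486 ≈ 36.748 MBq.
Ratio ≈ 394.06 / 36.748 ≈ 10.723.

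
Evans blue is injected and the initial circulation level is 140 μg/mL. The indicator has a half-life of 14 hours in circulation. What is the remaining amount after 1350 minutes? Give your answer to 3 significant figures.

46.0 μg/mL

Convert the elapsed time: 1350 minutes = 22.5 hours.
Number of half-lives: n = 22.5/14 ≈ 1.6071.
Remaining = 140 × (1/2)^1.6071 = 140 × 0.32825 ≈ 45.955 μg/mL.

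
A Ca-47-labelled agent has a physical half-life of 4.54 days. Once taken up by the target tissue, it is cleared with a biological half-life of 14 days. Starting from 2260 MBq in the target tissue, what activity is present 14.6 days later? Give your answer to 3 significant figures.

118 MBq

1/t_eff = 1/t_phys + 1/t_biol = 1/4.54 + 1/14 = 0.29169 per day.
t_eff = 4.54 × 14 / (4.54 + 14) ≈ 3.4283 days.
Remaining = 2260 × (1/2)^(14.6/3.4283) = 2260 × (1/2)^4.2587 ≈ 118.06 MBq.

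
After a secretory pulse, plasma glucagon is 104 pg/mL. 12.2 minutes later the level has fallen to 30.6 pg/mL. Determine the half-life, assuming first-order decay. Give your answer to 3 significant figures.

6.91 minutes

A/A₀ = 30.6/104 ≈ 0.29423.
n = log₂(3.3987) ≈ 1.765 half-lives elapsed in 12.2 minutes.
t½ = 12.2/1.765 ≈ 6.9123 minutes.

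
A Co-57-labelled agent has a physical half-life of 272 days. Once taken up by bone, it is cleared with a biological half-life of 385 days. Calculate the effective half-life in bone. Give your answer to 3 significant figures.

1/t_eff = 1/t_phys + 1/t_biol = 1/272 + 1/385 = 0.0062739 per day.
t_eff = 272 × 385 / (272 + 385) ≈ 159.39 days.

159 days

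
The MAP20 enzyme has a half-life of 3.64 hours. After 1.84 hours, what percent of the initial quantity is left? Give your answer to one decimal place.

70.4%

n = 1.84/3.64 ≈ 0.50549 half-lives.
Fraction remaining = (1/2)^0.50549 ≈ 0.70442, i.e. 70.442%.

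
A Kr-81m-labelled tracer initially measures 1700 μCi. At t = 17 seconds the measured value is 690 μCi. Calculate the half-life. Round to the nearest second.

13 seconds

A/A₀ = 690/1700 ≈ 0.40588.
n = log₂(2.4638) ≈ 1.3009 half-lives elapsed in 17 seconds.
t½ = 17/1.3009 ≈ 13.068 seconds.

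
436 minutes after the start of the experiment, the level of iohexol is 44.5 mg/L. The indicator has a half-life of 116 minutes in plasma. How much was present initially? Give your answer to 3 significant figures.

602 mg/L

Number of half-lives elapsed: n = 436/116 ≈ 3.7586.
A₀ = A × 2^n = 44.5 × 2^3.7586 = 44.5 × 13.535 ≈ 602.31 mg/L.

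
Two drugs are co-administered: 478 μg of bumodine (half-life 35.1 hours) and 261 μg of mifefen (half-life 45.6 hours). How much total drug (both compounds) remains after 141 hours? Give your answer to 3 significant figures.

bumodine: 478 × (1/2)^(141/35.1) = 478 × (1/2)^4.0171 ≈ 29.523 μg.
mifefen: 261 × (1/2)^(141/45.6) = 261 × (1/2)^3.0921 ≈ 30.607 μg.
Total = 29.523 + 30.607 ≈ 60.13 μg.

60.1 μg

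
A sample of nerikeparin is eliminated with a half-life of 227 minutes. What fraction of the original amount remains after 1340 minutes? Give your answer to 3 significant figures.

0.0167

n = 1340/227 ≈ 5.9031 half-lives.
Fraction remaining = (1/2)^5.9031 ≈ 0.016711.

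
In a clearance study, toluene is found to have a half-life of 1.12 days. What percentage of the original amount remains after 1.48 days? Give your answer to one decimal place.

n = 1.48/1.12 ≈ 1.3214 half-lives.
Fraction remaining = (1/2)^1.3214 ≈ 0.40014, i.e. 40.014%.

40.0%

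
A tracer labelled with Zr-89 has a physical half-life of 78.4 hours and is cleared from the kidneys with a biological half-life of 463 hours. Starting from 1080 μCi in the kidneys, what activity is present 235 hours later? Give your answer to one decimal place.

95.1 μCi

1/t_eff = 1/t_phys + 1/t_biol = 1/78.4 + 1/463 = 0.014915 per hour.
t_eff = 78.4 × 463 / (78.4 + 463) ≈ 67.047 hours.
Remaining = 1080 × (1/2)^(235/67.047) = 1080 × (1/2)^3.505 ≈ 95.129 μCi.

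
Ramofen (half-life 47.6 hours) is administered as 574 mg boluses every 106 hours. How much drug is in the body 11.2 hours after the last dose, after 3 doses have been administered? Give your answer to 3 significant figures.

614 mg

The 3 doses were given 223.2, 117.2, 11.2 hours ago.
Total = 574·(1/2)^(223.2/47.6) + 574·(1/2)^(117.2/47.6) + 574·(1/2)^(11.2/47.6)
      = 22.252 + 104.16 + 487.62 ≈ 614.04 mg.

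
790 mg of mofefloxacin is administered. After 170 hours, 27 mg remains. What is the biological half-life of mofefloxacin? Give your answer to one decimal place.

A/A₀ = 27/790 ≈ 0.034177.
n = log₂(29.259) ≈ 4.8708 half-lives elapsed in 170 hours.
t½ = 170/4.8708 ≈ 34.902 hours.

34.9 hours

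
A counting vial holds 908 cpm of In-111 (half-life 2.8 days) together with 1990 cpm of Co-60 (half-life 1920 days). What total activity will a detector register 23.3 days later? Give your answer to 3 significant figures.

1980 cpm

In-111: 908 × (1/2)^(23.3/2.8) = 908 × (1/2)^8.3214 ≈ 2.8385 cpm.
Co-60: 1990 × (1/2)^(23.3/1920) = 1990 × (1/2)^0.012135 ≈ 1973.3 cpm.
Total = 2.8385 + 1973.3 ≈ 1976.2 cpm.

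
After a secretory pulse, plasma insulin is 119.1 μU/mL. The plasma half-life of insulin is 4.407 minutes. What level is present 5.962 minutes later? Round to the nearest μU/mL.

47 μU/mL

Number of half-lives: n = 5.962/4.407 ≈ 1.3528.
Remaining = 119.1 × (1/2)^1.3528 = 119.1 × 0.39152 ≈ 46.63 μU/mL.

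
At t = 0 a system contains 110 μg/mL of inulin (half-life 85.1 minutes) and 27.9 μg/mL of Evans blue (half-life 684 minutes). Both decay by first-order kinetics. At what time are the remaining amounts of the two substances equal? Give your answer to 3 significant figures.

Set 110·(1/2)^(t/85.1) = 27.9·(1/2)^(t/684).
Taking log₂: log₂(110/27.9) = t·(1/85.1 − 1/684).
log₂(3.9427) = 1.9792; 1/85.1 − 1/684 = 0.010289.
t = 1.9792 / 0.010289 ≈ 192.36 minutes.

192 minutes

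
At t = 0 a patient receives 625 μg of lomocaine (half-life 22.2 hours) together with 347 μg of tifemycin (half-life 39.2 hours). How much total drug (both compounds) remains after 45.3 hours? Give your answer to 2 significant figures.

310 μg

lomocaine: 625 × (1/2)^(45.3/22.2) = 625 × (1/2)^2.0405 ≈ 151.92 μg.
tifemycin: 347 × (1/2)^(45.3/39.2) = 347 × (1/2)^1.1556 ≈ 155.76 μg.
Total = 151.92 + 155.76 ≈ 307.68 μg.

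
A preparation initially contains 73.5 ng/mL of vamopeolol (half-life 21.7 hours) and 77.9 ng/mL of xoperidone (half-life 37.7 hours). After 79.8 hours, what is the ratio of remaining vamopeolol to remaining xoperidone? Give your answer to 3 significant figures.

vamopeolol: 73.5 × (1/2)^(79.8/21.7) = 73.5 × (1/2)^3.6774 ≈ 5.7448 ng/mL.
xoperidone: 77.9 × (1/2)^(79.8/37.7) = 77.9 × (1/2)^2.1167 ≈ 17.962 ng/mL.
Ratio ≈ 5.7448 / 17.962 ≈ 0.31984.

0.320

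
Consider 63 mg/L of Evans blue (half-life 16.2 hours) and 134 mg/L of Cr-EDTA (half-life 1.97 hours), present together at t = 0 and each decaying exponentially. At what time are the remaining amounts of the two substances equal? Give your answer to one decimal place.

Set 63·(1/2)^(t/16.2) = 134·(1/2)^(t/1.97).
Taking log₂: log₂(63/134) = t·(1/16.2 − 1/1.97).
log₂(0.47015) = -1.0888; 1/16.2 − 1/1.97 = -0.44589.
t = -1.0888 / -0.44589 ≈ 2.4419 hours.

2.4 hours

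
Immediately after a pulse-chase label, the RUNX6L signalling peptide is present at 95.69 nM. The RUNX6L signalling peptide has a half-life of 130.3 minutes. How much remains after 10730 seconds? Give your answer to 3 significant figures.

37.0 nM

Convert the elapsed time: 10730 seconds = 178.833 minutes.
Number of half-lives: n = 178.833/130.3 ≈ 1.3725.
Remaining = 95.69 × (1/2)^1.3725 = 95.69 × 0.38623 ≈ 36.958 nM.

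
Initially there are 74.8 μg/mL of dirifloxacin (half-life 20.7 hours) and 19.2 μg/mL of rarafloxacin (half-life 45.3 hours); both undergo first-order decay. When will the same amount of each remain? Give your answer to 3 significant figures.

74.8 hours

Set 74.8·(1/2)^(t/20.7) = 19.2·(1/2)^(t/45.3).
Taking log₂: log₂(74.8/19.2) = t·(1/20.7 − 1/45.3).
log₂(3.8958) = 1.9619; 1/20.7 − 1/45.3 = 0.026234.
t = 1.9619 / 0.026234 ≈ 74.785 hours.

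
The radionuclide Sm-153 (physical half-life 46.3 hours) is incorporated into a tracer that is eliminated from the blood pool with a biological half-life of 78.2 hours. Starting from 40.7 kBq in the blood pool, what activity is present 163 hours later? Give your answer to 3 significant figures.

0.836 kBq

1/t_eff = 1/t_phys + 1/t_biol = 1/46.3 + 1/78.2 = 0.034386 per hour.
t_eff = 46.3 × 78.2 / (46.3 + 78.2) ≈ 29.082 hours.
Remaining = 40.7 × (1/2)^(163/29.082) = 40.7 × (1/2)^5.6049 ≈ 0.83627 kBq.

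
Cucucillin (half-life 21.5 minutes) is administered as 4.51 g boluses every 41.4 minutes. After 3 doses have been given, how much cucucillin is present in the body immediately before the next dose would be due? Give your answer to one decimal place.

1.6 g

The 3 doses were given 124.2, 82.8, 41.4 minutes ago.
Total = 4.51·(1/2)^(124.2/21.5) + 4.51·(1/2)^(82.8/21.5) + 4.51·(1/2)^(41.4/21.5)
      = 0.082263 + 0.31251 + 1.1872 ≈ 1.582 g.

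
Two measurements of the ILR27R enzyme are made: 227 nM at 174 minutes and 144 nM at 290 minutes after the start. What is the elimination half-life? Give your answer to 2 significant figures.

Over Δt = 290 − 174 = 116 minutes, the level fell by a factor of 227/144 ≈ 1.5764.
n = log₂(1.5764) ≈ 0.65662 half-lives, so t½ = 116/0.65662 ≈ 176.66 minutes.

180 minutes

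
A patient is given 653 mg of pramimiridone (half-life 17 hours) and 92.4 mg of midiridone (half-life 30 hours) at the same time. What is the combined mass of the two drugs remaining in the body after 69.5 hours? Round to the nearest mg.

57 mg

pramimiridone: 653 × (1/2)^(69.5/17) = 653 × (1/2)^4.0882 ≈ 38.391 mg.
midiridone: 92.4 × (1/2)^(69.5/30) = 92.4 × (1/2)^2.3167 ≈ 18.548 mg.
Total = 38.391 + 18.548 ≈ 56.939 mg.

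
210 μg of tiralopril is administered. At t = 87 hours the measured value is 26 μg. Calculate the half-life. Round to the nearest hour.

29 hours

A/A₀ = 26/210 ≈ 0.12381.
n = log₂(8.0769) ≈ 3.0138 half-lives elapsed in 87 hours.
t½ = 87/3.0138 ≈ 28.867 hours.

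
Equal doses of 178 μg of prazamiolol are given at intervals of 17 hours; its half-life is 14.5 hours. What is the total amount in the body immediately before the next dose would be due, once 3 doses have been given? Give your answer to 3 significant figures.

130 μg

The 3 doses were given 51, 34, 17 hours ago.
Total = 178·(1/2)^(51/14.5) + 178·(1/2)^(34/14.5) + 178·(1/2)^(17/14.5)
      = 15.546 + 35.039 + 78.975 ≈ 129.56 μg.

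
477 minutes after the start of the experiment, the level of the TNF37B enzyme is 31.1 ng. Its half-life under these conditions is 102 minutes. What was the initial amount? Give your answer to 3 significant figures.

795 ng

Number of half-lives elapsed: n = 477/102 ≈ 4.6765.
A₀ = A × 2^n = 31.1 × 2^4.6765 = 31.1 × 25.572 ≈ 795.28 ng.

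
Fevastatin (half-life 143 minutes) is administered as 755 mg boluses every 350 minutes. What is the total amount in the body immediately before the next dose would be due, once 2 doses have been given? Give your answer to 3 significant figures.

The 2 doses were given 700, 350 minutes ago.
Total = 755·(1/2)^(700/143) + 755·(1/2)^(350/143)
      = 25.373 + 138.41 ≈ 163.78 mg.

164 mg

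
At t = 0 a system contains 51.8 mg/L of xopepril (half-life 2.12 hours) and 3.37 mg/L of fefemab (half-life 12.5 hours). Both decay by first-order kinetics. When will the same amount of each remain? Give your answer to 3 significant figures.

Set 51.8·(1/2)^(t/2.12) = 3.37·(1/2)^(t/12.5).
Taking log₂: log₂(51.8/3.37) = t·(1/2.12 − 1/12.5).
log₂(15.371) = 3.9421; 1/2.12 − 1/12.5 = 0.3917.
t = 3.9421 / 0.3917 ≈ 10.064 hours.

10.1 hours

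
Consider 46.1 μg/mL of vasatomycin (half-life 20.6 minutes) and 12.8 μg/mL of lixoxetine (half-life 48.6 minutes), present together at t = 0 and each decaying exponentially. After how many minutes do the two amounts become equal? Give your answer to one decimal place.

66.1 minutes

Set 46.1·(1/2)^(t/20.6) = 12.8·(1/2)^(t/48.6).
Taking log₂: log₂(46.1/12.8) = t·(1/20.6 − 1/48.6).
log₂(3.6016) = 1.8486; 1/20.6 − 1/48.6 = 0.027968.
t = 1.8486 / 0.027968 ≈ 66.099 minutes.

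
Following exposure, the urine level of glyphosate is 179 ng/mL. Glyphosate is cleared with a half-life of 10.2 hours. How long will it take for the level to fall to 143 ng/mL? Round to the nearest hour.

Fraction remaining = 143/179 ≈ 0.79888.
n = log₂(179/143) = ln(1.2517)/ln 2 ≈ 0.32394 half-lives.
t = n × t½ = 0.32394 × 10.2 ≈ 3.3042 hours.

3 hours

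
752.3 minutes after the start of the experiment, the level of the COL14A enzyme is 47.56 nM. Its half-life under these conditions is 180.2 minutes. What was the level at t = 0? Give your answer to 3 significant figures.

859 nM

Number of half-lives elapsed: n = 752.3/180.2 ≈ 4.1748.
A₀ = A × 2^n = 47.56 × 2^4.1748 = 47.56 × 18.061 ≈ 858.98 nM.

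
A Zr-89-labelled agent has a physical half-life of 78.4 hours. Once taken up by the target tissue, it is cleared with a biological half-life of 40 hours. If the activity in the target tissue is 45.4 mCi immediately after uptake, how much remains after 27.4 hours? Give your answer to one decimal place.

1/t_eff = 1/t_phys + 1/t_biol = 1/78.4 + 1/40 = 0.037755 per hour.
t_eff = 78.4 × 40 / (78.4 + 40) ≈ 26.486 hours.
Remaining = 45.4 × (1/2)^(27.4/26.486) = 45.4 × (1/2)^1.0345 ≈ 22.164 mCi.

22.2 mCi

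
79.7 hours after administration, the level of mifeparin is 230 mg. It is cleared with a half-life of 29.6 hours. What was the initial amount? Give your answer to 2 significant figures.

Number of half-lives elapsed: n = 79.7/29.6 ≈ 2.6926.
A₀ = A × 2^n = 230 × 2^2.6926 = 230 × 6.4646 ≈ 1486.9 mg.

1500 mg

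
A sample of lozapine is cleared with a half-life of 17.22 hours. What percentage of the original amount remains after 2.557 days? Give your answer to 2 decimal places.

2.557 days = 61.368 hours.
n = 61.368/17.22 ≈ 3.5638 half-lives.
Fraction remaining = (1/2)^3.5638 ≈ 0.084567, i.e. 8.4567%.

8.46%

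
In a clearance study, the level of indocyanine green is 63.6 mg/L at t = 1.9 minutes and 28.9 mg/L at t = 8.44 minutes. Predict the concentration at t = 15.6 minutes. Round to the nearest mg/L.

Over Δt = 8.44 − 1.9 = 6.54 minutes, the level fell by a factor of 63.6/28.9 ≈ 2.2007.
n = log₂(2.2007) ≈ 1.138 half-lives, so t½ = 6.54/1.138 ≈ 5.7471 minutes.
From t = 8.44 to t = 15.6: 28.9 × (1/2)^((15.6−8.44)/5.7471) ≈ 12.186 mg/L.

12 mg/L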